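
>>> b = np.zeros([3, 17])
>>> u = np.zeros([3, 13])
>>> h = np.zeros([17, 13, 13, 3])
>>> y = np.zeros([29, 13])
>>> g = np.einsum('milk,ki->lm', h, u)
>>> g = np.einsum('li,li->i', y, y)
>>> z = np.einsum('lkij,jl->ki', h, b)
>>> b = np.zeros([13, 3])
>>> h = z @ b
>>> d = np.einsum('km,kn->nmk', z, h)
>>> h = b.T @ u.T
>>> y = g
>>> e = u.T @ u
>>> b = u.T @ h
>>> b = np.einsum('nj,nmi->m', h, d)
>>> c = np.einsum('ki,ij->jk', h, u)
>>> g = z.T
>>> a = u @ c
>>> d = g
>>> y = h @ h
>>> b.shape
(13,)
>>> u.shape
(3, 13)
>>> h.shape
(3, 3)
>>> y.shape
(3, 3)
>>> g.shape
(13, 13)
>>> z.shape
(13, 13)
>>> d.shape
(13, 13)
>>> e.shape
(13, 13)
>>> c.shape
(13, 3)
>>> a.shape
(3, 3)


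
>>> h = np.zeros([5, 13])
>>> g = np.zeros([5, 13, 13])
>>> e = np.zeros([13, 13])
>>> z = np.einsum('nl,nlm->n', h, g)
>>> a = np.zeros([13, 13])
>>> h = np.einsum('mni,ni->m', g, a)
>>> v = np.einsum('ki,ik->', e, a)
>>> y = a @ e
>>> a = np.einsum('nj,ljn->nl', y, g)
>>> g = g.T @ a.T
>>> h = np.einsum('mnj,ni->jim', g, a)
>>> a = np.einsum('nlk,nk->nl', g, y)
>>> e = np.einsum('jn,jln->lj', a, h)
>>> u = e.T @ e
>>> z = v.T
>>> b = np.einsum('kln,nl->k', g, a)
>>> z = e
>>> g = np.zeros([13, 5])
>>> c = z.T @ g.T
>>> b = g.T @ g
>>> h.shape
(13, 5, 13)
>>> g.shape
(13, 5)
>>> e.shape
(5, 13)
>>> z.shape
(5, 13)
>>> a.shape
(13, 13)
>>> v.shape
()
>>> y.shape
(13, 13)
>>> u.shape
(13, 13)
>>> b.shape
(5, 5)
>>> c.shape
(13, 13)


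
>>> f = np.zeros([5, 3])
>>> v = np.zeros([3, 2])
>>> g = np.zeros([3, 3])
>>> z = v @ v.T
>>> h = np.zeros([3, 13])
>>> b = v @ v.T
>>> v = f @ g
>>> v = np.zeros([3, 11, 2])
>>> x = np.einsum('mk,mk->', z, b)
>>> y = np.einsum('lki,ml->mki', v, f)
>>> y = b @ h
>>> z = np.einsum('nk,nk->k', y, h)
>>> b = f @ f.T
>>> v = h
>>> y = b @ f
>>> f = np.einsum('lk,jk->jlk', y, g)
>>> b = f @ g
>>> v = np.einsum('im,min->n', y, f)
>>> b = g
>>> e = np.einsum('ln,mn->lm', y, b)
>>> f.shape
(3, 5, 3)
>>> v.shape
(3,)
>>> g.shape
(3, 3)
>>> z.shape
(13,)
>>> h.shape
(3, 13)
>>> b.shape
(3, 3)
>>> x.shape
()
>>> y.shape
(5, 3)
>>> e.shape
(5, 3)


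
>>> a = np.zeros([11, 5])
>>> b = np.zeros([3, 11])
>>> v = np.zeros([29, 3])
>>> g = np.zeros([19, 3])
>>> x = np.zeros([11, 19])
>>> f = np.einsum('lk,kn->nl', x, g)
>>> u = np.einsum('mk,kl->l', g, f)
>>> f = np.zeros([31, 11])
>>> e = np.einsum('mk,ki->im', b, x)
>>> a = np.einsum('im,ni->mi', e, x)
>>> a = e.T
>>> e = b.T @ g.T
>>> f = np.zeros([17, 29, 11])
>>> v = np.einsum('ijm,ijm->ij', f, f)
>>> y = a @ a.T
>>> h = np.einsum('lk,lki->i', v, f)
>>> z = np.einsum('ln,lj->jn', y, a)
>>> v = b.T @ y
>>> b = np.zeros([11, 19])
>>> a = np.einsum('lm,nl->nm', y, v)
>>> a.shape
(11, 3)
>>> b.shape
(11, 19)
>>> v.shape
(11, 3)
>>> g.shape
(19, 3)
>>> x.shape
(11, 19)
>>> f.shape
(17, 29, 11)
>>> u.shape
(11,)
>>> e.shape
(11, 19)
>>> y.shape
(3, 3)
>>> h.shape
(11,)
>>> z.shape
(19, 3)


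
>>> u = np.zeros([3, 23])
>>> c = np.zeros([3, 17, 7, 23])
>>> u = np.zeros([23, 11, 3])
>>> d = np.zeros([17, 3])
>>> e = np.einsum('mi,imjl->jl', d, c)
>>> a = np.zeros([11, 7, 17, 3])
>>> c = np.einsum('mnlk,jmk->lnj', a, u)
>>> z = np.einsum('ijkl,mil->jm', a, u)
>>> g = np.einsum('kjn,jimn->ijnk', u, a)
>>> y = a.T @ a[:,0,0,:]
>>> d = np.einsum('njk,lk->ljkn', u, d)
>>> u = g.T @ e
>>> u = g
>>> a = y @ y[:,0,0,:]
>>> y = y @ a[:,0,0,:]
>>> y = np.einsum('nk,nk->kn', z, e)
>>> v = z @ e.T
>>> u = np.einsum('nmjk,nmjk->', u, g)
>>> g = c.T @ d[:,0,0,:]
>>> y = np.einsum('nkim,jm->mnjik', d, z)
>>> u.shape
()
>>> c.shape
(17, 7, 23)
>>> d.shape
(17, 11, 3, 23)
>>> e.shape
(7, 23)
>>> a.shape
(3, 17, 7, 3)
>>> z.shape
(7, 23)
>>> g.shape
(23, 7, 23)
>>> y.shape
(23, 17, 7, 3, 11)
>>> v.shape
(7, 7)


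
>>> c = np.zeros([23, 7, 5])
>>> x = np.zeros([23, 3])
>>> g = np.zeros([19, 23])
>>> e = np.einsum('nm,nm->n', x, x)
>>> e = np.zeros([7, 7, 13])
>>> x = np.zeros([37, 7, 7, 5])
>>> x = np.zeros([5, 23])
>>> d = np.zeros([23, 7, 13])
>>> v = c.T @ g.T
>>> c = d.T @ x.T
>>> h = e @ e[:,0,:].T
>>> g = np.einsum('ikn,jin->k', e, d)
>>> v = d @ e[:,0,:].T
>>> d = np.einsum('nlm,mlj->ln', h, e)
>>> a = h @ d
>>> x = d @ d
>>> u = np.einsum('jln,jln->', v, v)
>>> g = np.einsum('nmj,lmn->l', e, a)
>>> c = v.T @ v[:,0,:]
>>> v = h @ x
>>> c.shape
(7, 7, 7)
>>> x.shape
(7, 7)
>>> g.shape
(7,)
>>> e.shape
(7, 7, 13)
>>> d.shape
(7, 7)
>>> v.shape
(7, 7, 7)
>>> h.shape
(7, 7, 7)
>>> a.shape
(7, 7, 7)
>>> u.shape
()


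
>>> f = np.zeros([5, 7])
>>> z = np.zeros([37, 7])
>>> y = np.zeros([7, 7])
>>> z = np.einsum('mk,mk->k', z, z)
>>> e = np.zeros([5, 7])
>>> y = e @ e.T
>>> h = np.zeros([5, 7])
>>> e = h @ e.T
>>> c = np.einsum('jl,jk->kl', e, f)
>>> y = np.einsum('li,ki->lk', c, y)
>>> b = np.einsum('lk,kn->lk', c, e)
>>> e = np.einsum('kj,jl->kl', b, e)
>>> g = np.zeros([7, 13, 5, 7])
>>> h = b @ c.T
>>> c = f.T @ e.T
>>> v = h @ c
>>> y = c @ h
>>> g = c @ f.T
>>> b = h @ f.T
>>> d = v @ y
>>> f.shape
(5, 7)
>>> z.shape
(7,)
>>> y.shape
(7, 7)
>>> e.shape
(7, 5)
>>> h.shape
(7, 7)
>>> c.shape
(7, 7)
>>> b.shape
(7, 5)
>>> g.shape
(7, 5)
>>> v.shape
(7, 7)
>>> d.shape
(7, 7)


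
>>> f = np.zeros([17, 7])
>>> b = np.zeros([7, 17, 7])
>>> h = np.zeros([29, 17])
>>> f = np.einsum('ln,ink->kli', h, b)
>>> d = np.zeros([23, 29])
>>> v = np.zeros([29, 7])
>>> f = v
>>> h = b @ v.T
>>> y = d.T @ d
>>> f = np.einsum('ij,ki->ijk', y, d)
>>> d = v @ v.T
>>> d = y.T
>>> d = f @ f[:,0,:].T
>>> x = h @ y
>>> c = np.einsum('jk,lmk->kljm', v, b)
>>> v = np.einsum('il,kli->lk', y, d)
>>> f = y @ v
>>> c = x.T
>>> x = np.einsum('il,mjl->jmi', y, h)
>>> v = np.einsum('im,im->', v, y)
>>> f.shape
(29, 29)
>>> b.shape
(7, 17, 7)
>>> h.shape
(7, 17, 29)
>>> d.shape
(29, 29, 29)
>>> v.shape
()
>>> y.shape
(29, 29)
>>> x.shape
(17, 7, 29)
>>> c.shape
(29, 17, 7)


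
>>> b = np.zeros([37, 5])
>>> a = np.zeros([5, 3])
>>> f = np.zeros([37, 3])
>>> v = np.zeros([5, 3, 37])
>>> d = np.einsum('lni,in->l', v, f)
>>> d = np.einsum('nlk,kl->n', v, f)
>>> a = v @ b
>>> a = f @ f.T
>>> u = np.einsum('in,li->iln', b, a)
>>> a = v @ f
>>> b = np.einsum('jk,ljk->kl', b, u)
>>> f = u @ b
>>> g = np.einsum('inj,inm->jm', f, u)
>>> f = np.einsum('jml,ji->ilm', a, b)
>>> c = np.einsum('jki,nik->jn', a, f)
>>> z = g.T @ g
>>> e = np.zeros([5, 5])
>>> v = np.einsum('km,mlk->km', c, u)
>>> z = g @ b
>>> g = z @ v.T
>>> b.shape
(5, 37)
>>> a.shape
(5, 3, 3)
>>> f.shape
(37, 3, 3)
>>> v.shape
(5, 37)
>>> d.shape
(5,)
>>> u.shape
(37, 37, 5)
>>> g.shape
(37, 5)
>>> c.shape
(5, 37)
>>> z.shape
(37, 37)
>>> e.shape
(5, 5)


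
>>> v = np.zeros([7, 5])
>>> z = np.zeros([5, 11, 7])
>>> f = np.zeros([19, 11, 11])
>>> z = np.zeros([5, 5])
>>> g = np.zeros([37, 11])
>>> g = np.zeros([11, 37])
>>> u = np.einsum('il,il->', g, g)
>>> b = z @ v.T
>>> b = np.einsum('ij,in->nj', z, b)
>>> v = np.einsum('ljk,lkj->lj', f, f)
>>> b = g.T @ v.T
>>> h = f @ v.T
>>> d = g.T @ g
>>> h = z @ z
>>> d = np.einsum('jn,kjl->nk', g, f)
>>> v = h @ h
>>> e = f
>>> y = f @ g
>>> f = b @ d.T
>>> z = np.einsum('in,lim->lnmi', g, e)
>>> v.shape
(5, 5)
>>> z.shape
(19, 37, 11, 11)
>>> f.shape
(37, 37)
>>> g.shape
(11, 37)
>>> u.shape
()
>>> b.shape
(37, 19)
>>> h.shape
(5, 5)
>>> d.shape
(37, 19)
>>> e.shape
(19, 11, 11)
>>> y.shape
(19, 11, 37)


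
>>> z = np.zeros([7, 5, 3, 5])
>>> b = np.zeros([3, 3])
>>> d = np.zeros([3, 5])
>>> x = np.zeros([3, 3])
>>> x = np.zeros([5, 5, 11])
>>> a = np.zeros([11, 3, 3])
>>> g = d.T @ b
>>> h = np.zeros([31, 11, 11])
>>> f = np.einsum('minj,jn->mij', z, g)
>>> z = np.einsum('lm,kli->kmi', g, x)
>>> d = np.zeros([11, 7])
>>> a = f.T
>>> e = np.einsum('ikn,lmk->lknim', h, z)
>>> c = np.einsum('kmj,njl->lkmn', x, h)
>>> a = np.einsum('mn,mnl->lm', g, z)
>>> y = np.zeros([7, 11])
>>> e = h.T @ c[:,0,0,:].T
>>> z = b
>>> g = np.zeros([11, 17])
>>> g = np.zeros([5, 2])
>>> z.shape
(3, 3)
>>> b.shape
(3, 3)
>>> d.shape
(11, 7)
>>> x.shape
(5, 5, 11)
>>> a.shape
(11, 5)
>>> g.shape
(5, 2)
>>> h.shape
(31, 11, 11)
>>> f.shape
(7, 5, 5)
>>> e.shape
(11, 11, 11)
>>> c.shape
(11, 5, 5, 31)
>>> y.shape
(7, 11)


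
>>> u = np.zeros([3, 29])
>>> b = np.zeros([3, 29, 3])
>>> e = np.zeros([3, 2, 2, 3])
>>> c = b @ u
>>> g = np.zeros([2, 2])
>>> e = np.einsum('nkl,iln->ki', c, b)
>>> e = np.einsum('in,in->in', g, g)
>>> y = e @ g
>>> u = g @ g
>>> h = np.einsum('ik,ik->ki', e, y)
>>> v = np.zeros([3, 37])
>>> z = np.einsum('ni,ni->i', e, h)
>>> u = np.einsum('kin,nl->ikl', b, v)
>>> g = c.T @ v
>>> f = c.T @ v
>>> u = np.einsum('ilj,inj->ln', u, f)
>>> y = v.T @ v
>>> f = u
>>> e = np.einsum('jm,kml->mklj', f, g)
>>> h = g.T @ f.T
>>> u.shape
(3, 29)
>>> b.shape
(3, 29, 3)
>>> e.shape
(29, 29, 37, 3)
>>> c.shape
(3, 29, 29)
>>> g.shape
(29, 29, 37)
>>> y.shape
(37, 37)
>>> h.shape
(37, 29, 3)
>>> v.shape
(3, 37)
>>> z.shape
(2,)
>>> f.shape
(3, 29)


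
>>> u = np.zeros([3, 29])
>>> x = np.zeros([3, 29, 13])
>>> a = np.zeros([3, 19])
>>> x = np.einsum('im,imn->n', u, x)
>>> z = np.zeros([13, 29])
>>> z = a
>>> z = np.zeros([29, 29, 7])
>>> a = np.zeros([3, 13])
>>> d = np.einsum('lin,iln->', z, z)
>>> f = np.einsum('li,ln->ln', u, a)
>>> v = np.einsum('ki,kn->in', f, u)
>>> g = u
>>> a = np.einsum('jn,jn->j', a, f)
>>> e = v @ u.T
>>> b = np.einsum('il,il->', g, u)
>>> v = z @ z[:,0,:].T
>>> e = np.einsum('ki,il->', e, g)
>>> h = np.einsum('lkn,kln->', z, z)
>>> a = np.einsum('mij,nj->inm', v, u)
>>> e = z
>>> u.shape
(3, 29)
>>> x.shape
(13,)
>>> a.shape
(29, 3, 29)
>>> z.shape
(29, 29, 7)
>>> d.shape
()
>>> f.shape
(3, 13)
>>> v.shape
(29, 29, 29)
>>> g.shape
(3, 29)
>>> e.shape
(29, 29, 7)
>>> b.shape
()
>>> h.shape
()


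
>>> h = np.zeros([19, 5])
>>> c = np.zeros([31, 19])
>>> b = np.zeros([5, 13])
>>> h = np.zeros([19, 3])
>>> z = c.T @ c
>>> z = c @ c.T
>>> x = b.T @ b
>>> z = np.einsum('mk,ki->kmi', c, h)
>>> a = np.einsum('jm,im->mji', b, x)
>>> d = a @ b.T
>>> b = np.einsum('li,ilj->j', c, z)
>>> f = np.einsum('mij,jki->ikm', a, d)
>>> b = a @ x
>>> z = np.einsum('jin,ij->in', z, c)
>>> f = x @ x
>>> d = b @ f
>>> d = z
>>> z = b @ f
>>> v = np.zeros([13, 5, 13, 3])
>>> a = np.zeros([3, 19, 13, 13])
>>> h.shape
(19, 3)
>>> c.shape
(31, 19)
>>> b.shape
(13, 5, 13)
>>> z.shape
(13, 5, 13)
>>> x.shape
(13, 13)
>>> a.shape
(3, 19, 13, 13)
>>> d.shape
(31, 3)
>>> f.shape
(13, 13)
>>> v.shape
(13, 5, 13, 3)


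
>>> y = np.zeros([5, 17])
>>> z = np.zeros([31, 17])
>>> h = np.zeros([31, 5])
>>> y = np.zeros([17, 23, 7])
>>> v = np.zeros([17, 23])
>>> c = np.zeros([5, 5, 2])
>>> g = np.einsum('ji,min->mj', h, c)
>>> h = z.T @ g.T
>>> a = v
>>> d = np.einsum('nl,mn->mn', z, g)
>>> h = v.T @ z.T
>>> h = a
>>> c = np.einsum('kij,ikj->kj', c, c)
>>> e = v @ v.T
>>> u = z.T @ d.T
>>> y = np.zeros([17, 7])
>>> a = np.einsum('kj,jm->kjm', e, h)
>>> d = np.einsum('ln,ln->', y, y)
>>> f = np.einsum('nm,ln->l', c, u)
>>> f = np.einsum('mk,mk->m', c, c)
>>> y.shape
(17, 7)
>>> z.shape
(31, 17)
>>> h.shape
(17, 23)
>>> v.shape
(17, 23)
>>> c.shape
(5, 2)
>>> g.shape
(5, 31)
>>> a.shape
(17, 17, 23)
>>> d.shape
()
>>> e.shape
(17, 17)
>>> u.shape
(17, 5)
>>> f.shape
(5,)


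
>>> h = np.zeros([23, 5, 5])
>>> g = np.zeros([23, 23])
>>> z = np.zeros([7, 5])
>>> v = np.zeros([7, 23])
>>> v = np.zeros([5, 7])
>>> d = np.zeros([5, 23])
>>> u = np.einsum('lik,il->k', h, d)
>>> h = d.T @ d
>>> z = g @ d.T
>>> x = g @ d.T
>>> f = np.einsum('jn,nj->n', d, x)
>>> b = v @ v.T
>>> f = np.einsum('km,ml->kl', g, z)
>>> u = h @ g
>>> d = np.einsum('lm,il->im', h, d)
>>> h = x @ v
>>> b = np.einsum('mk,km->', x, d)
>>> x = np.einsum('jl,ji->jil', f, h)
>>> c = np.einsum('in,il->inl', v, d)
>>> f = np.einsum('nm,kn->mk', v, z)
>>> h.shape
(23, 7)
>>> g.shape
(23, 23)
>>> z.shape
(23, 5)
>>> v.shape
(5, 7)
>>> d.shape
(5, 23)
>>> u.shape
(23, 23)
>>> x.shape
(23, 7, 5)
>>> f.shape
(7, 23)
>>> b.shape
()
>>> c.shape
(5, 7, 23)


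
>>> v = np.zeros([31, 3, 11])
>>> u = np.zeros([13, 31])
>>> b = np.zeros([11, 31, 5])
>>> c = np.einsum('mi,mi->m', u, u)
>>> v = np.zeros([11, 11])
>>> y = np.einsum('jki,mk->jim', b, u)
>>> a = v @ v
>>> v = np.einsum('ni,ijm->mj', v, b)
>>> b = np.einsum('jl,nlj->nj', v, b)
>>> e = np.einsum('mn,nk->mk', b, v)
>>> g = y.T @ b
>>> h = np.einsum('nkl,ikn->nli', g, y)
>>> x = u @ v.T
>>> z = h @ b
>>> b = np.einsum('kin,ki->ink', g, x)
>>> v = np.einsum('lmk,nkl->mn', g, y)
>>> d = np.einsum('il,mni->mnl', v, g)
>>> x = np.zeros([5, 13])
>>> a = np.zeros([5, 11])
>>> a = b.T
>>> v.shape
(5, 11)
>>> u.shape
(13, 31)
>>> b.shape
(5, 5, 13)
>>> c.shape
(13,)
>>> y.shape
(11, 5, 13)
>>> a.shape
(13, 5, 5)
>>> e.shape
(11, 31)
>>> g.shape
(13, 5, 5)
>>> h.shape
(13, 5, 11)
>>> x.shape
(5, 13)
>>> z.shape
(13, 5, 5)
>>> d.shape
(13, 5, 11)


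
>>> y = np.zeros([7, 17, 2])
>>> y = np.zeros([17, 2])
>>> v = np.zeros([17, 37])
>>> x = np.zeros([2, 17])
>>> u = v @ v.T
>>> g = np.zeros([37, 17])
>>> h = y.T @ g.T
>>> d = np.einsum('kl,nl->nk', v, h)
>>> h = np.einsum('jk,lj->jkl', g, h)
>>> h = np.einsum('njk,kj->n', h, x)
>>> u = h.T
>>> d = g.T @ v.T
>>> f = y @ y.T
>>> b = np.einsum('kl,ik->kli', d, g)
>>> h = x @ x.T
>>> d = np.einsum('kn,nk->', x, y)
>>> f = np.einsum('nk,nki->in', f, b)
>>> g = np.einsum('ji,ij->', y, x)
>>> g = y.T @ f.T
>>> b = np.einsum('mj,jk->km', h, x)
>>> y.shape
(17, 2)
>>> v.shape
(17, 37)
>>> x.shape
(2, 17)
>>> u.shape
(37,)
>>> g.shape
(2, 37)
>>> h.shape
(2, 2)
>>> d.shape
()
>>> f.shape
(37, 17)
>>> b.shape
(17, 2)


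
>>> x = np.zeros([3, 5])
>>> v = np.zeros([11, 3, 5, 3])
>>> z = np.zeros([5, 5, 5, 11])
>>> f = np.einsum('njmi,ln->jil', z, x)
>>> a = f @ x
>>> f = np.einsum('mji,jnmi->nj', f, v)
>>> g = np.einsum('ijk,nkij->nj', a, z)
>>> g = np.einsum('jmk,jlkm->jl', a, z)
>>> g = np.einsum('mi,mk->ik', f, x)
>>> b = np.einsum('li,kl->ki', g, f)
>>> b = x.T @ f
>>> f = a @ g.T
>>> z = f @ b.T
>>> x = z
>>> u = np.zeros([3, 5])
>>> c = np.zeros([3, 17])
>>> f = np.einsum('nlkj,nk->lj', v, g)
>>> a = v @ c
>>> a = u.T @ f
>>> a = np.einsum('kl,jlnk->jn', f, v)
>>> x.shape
(5, 11, 5)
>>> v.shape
(11, 3, 5, 3)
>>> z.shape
(5, 11, 5)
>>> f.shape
(3, 3)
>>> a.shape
(11, 5)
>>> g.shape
(11, 5)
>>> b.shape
(5, 11)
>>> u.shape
(3, 5)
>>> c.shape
(3, 17)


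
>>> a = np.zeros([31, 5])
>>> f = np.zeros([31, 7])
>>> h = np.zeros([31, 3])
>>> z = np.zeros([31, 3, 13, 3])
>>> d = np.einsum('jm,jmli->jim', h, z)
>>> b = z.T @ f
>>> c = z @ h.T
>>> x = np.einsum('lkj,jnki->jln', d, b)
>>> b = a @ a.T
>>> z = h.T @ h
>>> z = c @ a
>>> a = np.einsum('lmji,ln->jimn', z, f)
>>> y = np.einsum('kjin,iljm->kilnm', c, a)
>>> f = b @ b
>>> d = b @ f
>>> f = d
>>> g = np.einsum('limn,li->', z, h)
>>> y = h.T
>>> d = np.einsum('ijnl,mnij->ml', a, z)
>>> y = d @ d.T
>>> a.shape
(13, 5, 3, 7)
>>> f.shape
(31, 31)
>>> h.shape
(31, 3)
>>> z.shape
(31, 3, 13, 5)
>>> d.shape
(31, 7)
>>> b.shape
(31, 31)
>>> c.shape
(31, 3, 13, 31)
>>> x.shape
(3, 31, 13)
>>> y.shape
(31, 31)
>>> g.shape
()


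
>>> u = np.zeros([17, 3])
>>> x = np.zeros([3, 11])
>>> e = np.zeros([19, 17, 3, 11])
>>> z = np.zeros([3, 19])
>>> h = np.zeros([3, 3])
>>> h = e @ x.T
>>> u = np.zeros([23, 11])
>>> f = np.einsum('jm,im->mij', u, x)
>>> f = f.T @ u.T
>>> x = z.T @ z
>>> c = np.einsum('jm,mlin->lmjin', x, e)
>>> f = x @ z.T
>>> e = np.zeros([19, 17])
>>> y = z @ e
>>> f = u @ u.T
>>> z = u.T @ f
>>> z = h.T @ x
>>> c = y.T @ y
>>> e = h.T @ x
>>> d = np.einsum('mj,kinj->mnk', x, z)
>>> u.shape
(23, 11)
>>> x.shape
(19, 19)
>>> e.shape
(3, 3, 17, 19)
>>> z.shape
(3, 3, 17, 19)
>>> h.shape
(19, 17, 3, 3)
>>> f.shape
(23, 23)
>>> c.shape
(17, 17)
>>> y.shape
(3, 17)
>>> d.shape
(19, 17, 3)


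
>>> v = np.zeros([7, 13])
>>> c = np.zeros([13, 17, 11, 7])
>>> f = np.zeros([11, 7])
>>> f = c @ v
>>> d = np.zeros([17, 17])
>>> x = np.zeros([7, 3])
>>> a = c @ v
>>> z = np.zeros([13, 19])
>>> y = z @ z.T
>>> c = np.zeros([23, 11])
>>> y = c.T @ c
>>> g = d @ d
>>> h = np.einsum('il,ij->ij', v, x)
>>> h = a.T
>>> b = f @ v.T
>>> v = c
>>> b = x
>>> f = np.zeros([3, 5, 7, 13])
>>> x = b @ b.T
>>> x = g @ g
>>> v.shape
(23, 11)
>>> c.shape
(23, 11)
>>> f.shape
(3, 5, 7, 13)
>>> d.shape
(17, 17)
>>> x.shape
(17, 17)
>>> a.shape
(13, 17, 11, 13)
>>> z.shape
(13, 19)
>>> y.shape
(11, 11)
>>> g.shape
(17, 17)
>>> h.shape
(13, 11, 17, 13)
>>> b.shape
(7, 3)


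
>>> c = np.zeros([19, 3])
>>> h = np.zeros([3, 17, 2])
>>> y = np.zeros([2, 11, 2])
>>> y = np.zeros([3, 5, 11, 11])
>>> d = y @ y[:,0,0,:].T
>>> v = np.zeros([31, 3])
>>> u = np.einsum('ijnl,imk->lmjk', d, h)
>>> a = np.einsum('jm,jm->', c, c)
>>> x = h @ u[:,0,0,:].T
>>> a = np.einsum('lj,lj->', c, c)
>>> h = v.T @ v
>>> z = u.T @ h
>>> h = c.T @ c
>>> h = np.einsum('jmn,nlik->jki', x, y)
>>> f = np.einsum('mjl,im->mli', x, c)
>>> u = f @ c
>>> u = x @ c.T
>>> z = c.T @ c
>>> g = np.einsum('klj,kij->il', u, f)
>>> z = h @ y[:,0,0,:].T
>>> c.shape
(19, 3)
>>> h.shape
(3, 11, 11)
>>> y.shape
(3, 5, 11, 11)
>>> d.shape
(3, 5, 11, 3)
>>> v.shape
(31, 3)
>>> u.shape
(3, 17, 19)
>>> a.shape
()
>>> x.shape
(3, 17, 3)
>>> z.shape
(3, 11, 3)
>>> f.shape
(3, 3, 19)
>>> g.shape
(3, 17)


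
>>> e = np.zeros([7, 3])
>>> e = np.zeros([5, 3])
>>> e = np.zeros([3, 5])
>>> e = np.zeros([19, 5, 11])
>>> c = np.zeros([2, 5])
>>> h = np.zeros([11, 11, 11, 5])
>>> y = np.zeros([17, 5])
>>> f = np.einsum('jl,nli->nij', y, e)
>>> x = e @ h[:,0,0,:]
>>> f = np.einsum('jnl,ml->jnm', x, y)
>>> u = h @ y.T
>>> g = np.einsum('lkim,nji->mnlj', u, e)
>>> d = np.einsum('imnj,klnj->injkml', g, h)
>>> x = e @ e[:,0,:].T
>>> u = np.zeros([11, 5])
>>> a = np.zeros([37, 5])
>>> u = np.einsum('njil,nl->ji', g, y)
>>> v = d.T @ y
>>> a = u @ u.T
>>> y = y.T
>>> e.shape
(19, 5, 11)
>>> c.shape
(2, 5)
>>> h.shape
(11, 11, 11, 5)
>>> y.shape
(5, 17)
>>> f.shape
(19, 5, 17)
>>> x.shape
(19, 5, 19)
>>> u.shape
(19, 11)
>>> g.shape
(17, 19, 11, 5)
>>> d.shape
(17, 11, 5, 11, 19, 11)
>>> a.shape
(19, 19)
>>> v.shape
(11, 19, 11, 5, 11, 5)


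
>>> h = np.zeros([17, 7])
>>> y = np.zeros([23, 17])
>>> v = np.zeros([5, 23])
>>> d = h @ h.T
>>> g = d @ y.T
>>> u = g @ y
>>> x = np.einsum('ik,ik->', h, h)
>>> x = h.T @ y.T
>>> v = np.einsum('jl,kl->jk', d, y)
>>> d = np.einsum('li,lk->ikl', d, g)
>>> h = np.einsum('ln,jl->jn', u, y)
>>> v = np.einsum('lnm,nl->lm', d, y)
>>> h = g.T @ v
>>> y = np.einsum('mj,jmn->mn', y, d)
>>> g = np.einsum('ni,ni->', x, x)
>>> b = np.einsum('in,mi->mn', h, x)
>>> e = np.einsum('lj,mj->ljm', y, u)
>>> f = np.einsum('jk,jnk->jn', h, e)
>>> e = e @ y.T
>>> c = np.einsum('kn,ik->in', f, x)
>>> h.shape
(23, 17)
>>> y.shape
(23, 17)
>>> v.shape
(17, 17)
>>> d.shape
(17, 23, 17)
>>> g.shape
()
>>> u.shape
(17, 17)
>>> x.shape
(7, 23)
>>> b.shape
(7, 17)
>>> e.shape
(23, 17, 23)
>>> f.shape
(23, 17)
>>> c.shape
(7, 17)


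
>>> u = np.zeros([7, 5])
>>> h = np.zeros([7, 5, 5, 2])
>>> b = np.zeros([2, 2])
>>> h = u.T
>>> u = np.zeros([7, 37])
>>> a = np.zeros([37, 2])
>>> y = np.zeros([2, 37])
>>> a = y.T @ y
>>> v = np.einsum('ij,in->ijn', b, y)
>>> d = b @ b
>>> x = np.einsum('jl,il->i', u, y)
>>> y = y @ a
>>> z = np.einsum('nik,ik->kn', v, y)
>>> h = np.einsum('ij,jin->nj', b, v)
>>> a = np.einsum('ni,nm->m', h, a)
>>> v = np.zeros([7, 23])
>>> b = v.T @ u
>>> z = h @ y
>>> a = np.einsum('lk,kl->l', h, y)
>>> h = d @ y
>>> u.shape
(7, 37)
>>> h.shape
(2, 37)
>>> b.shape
(23, 37)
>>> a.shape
(37,)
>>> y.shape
(2, 37)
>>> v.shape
(7, 23)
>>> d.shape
(2, 2)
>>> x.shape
(2,)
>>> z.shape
(37, 37)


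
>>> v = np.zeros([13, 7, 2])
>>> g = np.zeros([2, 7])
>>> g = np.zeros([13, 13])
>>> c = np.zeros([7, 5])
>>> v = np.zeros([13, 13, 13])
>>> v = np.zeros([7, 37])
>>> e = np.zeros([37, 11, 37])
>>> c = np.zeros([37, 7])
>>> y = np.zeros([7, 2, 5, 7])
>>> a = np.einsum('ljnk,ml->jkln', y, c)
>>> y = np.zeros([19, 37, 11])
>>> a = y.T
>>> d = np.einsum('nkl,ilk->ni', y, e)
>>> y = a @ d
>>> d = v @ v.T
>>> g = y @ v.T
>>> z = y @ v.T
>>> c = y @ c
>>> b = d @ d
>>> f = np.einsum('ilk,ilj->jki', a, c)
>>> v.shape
(7, 37)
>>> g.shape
(11, 37, 7)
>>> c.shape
(11, 37, 7)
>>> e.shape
(37, 11, 37)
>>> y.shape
(11, 37, 37)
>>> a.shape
(11, 37, 19)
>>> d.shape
(7, 7)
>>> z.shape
(11, 37, 7)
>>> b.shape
(7, 7)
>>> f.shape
(7, 19, 11)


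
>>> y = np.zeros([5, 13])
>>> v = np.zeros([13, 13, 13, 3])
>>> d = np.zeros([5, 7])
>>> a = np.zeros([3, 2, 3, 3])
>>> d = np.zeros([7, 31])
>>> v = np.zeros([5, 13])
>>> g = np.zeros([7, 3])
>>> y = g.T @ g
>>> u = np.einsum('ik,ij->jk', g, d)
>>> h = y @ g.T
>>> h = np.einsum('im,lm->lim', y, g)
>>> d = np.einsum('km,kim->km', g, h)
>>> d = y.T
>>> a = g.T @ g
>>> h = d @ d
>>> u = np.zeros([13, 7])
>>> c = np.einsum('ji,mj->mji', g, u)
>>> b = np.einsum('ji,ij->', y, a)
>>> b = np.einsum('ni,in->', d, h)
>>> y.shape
(3, 3)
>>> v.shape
(5, 13)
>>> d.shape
(3, 3)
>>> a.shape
(3, 3)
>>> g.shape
(7, 3)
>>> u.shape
(13, 7)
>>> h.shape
(3, 3)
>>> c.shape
(13, 7, 3)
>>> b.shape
()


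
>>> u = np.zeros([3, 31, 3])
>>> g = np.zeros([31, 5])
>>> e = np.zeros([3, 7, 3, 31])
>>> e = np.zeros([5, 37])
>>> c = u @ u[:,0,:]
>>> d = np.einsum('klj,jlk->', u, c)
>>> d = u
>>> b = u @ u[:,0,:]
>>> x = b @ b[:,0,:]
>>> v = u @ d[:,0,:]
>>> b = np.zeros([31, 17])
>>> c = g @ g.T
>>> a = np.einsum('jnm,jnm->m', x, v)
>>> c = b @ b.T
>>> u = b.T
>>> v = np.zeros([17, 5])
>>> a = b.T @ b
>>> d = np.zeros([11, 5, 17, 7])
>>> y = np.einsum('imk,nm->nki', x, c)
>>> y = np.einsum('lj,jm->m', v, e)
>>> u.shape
(17, 31)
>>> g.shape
(31, 5)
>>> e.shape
(5, 37)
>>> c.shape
(31, 31)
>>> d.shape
(11, 5, 17, 7)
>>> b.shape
(31, 17)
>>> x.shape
(3, 31, 3)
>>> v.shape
(17, 5)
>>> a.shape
(17, 17)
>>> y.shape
(37,)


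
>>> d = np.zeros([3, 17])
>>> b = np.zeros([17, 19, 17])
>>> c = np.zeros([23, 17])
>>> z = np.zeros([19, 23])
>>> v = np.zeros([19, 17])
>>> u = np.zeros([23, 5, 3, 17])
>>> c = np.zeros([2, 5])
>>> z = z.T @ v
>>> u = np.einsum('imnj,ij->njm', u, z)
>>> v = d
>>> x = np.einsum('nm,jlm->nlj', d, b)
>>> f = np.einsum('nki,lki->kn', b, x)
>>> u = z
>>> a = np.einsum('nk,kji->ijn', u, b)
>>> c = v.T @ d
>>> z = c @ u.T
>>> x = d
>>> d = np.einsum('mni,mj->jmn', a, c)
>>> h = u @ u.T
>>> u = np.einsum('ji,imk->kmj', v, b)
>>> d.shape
(17, 17, 19)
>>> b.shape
(17, 19, 17)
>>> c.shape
(17, 17)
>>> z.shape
(17, 23)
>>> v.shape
(3, 17)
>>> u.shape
(17, 19, 3)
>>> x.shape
(3, 17)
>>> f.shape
(19, 17)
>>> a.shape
(17, 19, 23)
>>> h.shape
(23, 23)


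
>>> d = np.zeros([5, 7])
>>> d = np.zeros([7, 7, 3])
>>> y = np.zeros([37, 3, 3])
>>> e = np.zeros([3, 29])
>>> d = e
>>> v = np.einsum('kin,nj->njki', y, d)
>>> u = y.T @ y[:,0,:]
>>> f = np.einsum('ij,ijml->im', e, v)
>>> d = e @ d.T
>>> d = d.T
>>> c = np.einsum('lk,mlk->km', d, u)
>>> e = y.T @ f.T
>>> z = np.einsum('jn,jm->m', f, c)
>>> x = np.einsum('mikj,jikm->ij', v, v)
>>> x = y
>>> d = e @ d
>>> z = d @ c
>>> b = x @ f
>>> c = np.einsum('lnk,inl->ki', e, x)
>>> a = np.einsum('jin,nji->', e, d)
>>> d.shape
(3, 3, 3)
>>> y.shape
(37, 3, 3)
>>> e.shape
(3, 3, 3)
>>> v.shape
(3, 29, 37, 3)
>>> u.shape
(3, 3, 3)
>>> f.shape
(3, 37)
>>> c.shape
(3, 37)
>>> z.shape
(3, 3, 3)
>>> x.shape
(37, 3, 3)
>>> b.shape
(37, 3, 37)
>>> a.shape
()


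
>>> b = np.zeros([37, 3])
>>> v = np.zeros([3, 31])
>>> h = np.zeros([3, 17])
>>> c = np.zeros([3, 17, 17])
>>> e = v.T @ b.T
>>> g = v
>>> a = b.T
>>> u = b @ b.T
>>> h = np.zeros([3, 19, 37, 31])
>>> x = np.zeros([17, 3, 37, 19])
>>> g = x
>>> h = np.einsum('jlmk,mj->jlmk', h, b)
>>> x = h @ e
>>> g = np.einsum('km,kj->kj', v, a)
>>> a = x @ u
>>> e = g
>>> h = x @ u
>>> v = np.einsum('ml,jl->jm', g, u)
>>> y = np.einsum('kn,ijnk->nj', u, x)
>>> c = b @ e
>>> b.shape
(37, 3)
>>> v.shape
(37, 3)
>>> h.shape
(3, 19, 37, 37)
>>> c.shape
(37, 37)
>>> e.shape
(3, 37)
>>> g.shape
(3, 37)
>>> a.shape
(3, 19, 37, 37)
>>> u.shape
(37, 37)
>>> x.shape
(3, 19, 37, 37)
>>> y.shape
(37, 19)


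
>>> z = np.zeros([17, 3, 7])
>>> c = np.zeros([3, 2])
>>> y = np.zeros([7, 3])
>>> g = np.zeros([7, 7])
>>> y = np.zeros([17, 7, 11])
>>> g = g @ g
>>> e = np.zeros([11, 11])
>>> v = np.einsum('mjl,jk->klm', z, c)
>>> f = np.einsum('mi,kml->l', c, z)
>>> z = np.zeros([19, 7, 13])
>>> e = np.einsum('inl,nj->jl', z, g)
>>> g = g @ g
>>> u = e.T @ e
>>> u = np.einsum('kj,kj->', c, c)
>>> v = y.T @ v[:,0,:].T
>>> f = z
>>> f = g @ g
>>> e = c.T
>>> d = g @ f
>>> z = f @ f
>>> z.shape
(7, 7)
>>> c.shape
(3, 2)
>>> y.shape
(17, 7, 11)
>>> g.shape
(7, 7)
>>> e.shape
(2, 3)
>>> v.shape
(11, 7, 2)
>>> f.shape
(7, 7)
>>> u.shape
()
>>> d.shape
(7, 7)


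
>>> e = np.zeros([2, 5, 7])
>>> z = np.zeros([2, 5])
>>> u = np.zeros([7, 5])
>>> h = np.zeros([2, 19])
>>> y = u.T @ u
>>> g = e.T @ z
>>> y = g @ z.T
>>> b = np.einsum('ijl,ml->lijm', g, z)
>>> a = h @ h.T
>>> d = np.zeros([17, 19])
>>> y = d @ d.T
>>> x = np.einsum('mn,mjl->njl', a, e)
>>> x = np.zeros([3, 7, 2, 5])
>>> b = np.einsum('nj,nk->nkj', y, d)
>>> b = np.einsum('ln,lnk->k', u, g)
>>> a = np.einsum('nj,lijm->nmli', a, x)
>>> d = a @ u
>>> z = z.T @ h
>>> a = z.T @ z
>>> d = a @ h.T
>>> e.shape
(2, 5, 7)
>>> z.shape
(5, 19)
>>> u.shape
(7, 5)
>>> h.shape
(2, 19)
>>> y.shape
(17, 17)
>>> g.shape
(7, 5, 5)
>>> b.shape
(5,)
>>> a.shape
(19, 19)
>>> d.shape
(19, 2)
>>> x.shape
(3, 7, 2, 5)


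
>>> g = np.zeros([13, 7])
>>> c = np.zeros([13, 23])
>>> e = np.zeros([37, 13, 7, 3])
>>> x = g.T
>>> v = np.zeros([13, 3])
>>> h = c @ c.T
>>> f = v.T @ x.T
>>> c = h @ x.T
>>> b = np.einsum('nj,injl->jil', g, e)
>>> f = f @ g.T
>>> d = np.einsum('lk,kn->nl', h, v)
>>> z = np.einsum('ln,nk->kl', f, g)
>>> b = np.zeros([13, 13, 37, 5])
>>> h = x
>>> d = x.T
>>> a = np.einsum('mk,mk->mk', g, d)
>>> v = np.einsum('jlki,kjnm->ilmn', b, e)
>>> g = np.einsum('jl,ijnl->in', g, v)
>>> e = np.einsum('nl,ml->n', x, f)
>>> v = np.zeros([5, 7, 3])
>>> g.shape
(5, 3)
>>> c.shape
(13, 7)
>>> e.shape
(7,)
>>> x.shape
(7, 13)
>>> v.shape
(5, 7, 3)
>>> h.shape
(7, 13)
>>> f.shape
(3, 13)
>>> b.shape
(13, 13, 37, 5)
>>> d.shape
(13, 7)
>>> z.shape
(7, 3)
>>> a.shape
(13, 7)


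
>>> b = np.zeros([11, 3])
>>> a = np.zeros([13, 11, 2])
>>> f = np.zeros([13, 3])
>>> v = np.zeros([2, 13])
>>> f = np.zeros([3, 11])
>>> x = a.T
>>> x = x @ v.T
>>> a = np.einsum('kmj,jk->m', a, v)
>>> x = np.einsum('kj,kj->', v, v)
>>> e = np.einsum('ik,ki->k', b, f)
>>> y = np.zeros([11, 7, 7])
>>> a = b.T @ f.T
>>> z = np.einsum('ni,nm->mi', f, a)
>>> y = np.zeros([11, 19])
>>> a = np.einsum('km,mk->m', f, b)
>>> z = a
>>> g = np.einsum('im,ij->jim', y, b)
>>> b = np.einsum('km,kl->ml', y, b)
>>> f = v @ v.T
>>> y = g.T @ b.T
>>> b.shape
(19, 3)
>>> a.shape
(11,)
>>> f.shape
(2, 2)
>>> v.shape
(2, 13)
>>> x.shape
()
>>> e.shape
(3,)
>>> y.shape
(19, 11, 19)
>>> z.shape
(11,)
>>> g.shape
(3, 11, 19)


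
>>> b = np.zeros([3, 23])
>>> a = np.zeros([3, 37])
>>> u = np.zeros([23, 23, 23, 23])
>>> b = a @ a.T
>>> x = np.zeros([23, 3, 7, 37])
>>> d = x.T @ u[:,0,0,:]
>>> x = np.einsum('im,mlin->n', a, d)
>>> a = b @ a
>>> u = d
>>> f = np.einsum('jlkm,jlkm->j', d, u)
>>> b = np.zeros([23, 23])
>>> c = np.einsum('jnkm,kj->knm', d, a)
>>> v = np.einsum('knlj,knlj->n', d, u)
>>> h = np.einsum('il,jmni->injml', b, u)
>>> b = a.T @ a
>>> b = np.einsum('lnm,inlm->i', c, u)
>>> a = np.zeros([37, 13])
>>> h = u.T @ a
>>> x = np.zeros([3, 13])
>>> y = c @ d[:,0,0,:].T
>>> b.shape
(37,)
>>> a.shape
(37, 13)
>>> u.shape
(37, 7, 3, 23)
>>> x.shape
(3, 13)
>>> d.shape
(37, 7, 3, 23)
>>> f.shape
(37,)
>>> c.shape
(3, 7, 23)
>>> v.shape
(7,)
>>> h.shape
(23, 3, 7, 13)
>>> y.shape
(3, 7, 37)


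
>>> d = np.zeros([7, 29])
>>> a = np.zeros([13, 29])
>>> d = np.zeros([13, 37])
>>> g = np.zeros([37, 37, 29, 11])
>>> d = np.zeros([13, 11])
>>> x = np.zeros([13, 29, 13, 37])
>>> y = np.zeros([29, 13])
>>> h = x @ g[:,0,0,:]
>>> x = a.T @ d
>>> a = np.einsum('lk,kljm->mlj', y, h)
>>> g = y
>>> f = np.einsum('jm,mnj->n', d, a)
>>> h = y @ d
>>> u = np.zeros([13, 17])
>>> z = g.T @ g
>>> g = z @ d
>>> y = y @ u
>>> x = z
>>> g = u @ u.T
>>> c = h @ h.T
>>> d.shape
(13, 11)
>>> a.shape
(11, 29, 13)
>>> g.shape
(13, 13)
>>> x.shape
(13, 13)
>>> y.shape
(29, 17)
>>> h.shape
(29, 11)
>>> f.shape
(29,)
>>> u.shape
(13, 17)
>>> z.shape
(13, 13)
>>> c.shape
(29, 29)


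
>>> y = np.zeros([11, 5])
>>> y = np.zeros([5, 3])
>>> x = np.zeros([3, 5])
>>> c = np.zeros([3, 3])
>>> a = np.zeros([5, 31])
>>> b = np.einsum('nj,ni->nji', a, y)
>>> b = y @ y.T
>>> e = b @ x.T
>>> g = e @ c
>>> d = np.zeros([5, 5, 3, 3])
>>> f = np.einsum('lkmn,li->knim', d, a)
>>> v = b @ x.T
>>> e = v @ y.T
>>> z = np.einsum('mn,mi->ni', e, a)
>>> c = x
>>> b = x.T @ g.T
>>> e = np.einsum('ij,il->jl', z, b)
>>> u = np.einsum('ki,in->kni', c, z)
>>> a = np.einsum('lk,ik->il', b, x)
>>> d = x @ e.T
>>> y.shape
(5, 3)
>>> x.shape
(3, 5)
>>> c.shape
(3, 5)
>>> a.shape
(3, 5)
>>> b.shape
(5, 5)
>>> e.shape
(31, 5)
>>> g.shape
(5, 3)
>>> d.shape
(3, 31)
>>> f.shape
(5, 3, 31, 3)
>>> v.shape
(5, 3)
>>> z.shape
(5, 31)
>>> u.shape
(3, 31, 5)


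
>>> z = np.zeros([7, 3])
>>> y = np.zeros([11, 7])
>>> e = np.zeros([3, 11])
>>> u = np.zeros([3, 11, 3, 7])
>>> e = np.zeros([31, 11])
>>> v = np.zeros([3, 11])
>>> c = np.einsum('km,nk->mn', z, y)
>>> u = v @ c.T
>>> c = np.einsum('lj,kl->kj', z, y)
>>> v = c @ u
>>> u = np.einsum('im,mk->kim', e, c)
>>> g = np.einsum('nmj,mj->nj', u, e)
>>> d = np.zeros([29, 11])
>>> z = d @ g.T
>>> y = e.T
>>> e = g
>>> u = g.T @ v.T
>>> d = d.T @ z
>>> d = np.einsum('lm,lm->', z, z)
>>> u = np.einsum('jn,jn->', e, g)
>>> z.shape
(29, 3)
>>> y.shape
(11, 31)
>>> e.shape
(3, 11)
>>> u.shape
()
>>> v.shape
(11, 3)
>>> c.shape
(11, 3)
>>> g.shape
(3, 11)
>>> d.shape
()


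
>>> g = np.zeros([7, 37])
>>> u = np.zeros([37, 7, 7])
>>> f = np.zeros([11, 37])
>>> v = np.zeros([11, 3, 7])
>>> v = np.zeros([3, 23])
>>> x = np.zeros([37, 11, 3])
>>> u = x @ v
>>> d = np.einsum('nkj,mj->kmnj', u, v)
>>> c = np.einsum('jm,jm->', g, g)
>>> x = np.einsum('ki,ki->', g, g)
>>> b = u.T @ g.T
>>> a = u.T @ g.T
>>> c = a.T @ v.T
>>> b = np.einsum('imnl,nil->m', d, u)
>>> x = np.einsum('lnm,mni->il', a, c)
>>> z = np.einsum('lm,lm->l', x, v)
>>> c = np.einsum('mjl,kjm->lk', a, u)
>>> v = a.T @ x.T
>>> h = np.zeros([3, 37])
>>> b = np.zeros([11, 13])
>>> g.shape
(7, 37)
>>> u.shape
(37, 11, 23)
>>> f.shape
(11, 37)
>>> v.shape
(7, 11, 3)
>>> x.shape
(3, 23)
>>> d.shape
(11, 3, 37, 23)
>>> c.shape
(7, 37)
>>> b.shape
(11, 13)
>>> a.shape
(23, 11, 7)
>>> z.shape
(3,)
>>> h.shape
(3, 37)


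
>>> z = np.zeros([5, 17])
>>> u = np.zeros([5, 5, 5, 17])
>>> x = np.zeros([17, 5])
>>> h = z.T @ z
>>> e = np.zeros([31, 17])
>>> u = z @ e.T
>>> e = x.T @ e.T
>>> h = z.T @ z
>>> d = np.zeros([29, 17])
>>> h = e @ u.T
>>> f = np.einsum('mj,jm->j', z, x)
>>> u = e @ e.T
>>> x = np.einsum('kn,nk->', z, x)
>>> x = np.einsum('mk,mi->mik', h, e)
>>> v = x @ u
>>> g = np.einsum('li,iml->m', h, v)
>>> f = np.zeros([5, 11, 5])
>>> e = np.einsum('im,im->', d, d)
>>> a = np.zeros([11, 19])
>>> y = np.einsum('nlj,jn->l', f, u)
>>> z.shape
(5, 17)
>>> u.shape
(5, 5)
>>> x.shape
(5, 31, 5)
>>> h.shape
(5, 5)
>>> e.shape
()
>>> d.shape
(29, 17)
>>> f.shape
(5, 11, 5)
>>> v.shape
(5, 31, 5)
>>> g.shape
(31,)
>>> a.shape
(11, 19)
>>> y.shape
(11,)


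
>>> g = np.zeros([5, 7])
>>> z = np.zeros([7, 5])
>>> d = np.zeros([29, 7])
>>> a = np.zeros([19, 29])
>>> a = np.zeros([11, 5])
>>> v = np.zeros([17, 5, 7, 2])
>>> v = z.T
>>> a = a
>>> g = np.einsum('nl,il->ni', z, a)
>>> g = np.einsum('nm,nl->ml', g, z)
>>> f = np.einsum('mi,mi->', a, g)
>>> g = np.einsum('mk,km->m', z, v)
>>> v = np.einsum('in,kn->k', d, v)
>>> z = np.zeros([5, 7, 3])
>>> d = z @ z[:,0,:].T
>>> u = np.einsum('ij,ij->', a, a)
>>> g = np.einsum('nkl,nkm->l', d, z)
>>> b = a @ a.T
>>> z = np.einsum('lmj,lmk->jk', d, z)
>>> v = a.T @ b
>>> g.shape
(5,)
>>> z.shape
(5, 3)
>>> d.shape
(5, 7, 5)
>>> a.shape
(11, 5)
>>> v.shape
(5, 11)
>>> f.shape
()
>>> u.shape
()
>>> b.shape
(11, 11)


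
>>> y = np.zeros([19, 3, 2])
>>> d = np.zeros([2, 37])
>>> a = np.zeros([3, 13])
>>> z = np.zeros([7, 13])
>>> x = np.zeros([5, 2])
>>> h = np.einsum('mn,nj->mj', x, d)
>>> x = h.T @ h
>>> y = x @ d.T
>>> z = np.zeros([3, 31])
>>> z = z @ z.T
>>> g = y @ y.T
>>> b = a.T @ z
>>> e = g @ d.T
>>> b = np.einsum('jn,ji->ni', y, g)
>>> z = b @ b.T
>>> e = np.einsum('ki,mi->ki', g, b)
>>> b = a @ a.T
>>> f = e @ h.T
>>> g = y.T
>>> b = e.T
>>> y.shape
(37, 2)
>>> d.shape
(2, 37)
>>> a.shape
(3, 13)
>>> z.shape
(2, 2)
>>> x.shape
(37, 37)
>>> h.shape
(5, 37)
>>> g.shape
(2, 37)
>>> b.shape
(37, 37)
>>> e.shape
(37, 37)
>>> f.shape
(37, 5)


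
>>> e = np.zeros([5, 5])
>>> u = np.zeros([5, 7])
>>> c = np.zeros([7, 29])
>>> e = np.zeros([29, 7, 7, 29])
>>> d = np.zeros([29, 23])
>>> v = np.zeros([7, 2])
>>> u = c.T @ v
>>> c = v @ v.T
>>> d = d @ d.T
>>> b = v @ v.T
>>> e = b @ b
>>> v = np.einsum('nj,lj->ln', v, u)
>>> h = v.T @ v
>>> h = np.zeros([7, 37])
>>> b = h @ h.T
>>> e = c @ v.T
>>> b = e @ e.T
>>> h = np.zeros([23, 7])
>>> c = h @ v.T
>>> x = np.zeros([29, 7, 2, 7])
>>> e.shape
(7, 29)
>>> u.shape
(29, 2)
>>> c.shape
(23, 29)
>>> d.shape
(29, 29)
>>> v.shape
(29, 7)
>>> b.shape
(7, 7)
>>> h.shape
(23, 7)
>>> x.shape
(29, 7, 2, 7)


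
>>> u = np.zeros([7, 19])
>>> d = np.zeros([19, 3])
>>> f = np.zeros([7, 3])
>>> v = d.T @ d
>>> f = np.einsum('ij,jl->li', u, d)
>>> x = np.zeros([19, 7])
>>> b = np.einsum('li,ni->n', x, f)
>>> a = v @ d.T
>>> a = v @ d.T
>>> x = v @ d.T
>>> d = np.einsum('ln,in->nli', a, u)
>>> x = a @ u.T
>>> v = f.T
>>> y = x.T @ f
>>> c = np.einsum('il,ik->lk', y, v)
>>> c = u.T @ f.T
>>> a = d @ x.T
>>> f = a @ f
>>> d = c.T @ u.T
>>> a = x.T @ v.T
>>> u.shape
(7, 19)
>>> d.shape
(3, 7)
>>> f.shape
(19, 3, 7)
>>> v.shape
(7, 3)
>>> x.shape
(3, 7)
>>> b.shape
(3,)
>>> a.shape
(7, 7)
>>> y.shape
(7, 7)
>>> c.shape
(19, 3)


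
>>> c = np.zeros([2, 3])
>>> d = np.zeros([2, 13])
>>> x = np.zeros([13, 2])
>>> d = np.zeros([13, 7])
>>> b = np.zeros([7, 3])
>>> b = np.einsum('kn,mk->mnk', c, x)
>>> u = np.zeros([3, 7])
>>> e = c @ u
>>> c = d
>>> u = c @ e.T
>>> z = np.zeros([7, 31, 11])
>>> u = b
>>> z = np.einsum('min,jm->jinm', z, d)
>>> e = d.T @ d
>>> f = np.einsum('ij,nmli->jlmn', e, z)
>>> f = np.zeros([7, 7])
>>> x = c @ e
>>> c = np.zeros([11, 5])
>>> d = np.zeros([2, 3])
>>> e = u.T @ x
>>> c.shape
(11, 5)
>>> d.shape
(2, 3)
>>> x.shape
(13, 7)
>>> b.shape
(13, 3, 2)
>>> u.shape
(13, 3, 2)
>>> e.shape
(2, 3, 7)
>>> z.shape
(13, 31, 11, 7)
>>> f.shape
(7, 7)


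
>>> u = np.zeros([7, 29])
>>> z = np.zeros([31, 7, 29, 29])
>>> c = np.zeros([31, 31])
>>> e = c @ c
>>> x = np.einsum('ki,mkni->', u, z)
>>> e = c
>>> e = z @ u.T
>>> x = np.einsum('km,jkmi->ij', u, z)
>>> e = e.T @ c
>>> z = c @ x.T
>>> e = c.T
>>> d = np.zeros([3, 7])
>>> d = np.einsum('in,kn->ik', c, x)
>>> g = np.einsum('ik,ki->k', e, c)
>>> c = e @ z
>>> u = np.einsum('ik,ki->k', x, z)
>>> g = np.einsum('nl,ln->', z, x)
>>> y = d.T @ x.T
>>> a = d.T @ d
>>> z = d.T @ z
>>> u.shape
(31,)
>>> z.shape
(29, 29)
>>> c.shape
(31, 29)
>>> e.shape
(31, 31)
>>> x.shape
(29, 31)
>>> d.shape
(31, 29)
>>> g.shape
()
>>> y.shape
(29, 29)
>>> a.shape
(29, 29)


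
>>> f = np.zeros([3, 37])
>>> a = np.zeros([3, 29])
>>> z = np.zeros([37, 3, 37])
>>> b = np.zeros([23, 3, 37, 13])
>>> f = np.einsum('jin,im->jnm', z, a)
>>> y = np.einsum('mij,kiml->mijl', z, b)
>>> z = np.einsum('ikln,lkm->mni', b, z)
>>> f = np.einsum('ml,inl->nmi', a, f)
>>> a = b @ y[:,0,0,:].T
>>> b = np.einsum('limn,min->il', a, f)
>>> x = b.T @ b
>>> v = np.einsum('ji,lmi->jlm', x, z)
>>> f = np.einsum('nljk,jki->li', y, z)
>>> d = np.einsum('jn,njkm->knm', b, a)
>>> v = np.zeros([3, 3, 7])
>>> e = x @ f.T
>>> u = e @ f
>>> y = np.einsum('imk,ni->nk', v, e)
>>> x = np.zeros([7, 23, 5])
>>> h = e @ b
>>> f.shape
(3, 23)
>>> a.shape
(23, 3, 37, 37)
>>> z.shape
(37, 13, 23)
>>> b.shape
(3, 23)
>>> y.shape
(23, 7)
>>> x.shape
(7, 23, 5)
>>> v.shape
(3, 3, 7)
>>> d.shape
(37, 23, 37)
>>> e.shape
(23, 3)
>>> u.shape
(23, 23)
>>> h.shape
(23, 23)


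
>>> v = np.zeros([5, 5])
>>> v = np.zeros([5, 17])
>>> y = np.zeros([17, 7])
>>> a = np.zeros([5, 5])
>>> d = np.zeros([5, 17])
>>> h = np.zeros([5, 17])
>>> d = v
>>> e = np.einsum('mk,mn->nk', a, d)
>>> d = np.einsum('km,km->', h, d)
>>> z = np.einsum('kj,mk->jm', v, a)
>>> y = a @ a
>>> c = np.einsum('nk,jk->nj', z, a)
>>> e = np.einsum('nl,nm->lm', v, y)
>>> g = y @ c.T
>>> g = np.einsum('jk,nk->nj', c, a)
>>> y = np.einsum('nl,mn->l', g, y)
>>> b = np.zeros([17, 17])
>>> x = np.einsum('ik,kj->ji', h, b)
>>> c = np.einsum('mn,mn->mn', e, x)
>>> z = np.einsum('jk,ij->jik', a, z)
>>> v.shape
(5, 17)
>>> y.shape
(17,)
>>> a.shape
(5, 5)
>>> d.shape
()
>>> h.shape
(5, 17)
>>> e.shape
(17, 5)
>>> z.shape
(5, 17, 5)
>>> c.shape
(17, 5)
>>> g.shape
(5, 17)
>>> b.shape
(17, 17)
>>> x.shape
(17, 5)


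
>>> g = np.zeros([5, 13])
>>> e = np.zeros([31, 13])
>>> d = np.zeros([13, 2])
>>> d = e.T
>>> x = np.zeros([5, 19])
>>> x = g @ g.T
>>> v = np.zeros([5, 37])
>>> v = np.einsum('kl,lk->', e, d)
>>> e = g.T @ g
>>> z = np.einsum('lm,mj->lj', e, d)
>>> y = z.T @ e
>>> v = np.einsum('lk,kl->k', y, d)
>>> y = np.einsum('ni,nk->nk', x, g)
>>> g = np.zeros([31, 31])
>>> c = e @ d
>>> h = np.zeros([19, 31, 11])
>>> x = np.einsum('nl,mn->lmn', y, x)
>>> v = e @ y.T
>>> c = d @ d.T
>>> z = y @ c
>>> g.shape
(31, 31)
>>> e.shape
(13, 13)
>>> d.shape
(13, 31)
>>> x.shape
(13, 5, 5)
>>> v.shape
(13, 5)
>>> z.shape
(5, 13)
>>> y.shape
(5, 13)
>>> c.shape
(13, 13)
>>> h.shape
(19, 31, 11)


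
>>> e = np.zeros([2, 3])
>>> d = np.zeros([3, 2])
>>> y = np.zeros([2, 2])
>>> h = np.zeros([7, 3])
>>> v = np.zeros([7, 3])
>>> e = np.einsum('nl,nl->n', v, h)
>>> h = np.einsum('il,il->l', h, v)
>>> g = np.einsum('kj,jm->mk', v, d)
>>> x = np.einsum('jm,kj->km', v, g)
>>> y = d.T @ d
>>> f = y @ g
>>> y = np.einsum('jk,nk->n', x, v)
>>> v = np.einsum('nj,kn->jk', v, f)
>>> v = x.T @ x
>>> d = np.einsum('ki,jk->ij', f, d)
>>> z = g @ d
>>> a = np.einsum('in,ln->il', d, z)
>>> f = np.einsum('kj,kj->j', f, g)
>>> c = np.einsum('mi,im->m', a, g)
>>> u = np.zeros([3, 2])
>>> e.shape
(7,)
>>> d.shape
(7, 3)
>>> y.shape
(7,)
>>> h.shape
(3,)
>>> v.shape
(3, 3)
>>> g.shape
(2, 7)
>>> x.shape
(2, 3)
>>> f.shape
(7,)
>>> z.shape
(2, 3)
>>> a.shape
(7, 2)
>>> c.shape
(7,)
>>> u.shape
(3, 2)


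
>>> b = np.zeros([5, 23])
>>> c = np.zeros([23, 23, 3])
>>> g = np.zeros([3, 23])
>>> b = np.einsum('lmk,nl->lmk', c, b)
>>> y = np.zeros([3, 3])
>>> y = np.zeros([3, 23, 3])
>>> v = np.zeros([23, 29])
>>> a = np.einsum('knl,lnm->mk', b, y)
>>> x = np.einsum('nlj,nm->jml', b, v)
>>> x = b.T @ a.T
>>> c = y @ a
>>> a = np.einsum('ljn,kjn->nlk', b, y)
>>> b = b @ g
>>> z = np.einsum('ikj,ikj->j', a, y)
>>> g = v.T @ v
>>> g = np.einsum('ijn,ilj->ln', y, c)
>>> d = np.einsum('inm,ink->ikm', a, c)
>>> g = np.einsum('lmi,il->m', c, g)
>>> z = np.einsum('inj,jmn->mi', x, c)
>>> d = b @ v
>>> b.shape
(23, 23, 23)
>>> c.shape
(3, 23, 23)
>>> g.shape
(23,)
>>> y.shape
(3, 23, 3)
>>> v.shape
(23, 29)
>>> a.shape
(3, 23, 3)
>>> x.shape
(3, 23, 3)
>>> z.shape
(23, 3)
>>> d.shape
(23, 23, 29)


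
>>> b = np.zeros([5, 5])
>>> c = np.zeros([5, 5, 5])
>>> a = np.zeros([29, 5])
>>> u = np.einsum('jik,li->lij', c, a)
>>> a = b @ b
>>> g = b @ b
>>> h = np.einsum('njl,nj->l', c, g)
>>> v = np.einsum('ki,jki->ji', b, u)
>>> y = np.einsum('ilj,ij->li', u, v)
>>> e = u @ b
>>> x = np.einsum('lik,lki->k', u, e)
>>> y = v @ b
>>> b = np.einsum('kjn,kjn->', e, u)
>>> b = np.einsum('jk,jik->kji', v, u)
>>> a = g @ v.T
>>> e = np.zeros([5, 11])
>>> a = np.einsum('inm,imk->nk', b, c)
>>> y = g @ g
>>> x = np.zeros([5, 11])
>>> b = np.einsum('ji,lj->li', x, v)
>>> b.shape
(29, 11)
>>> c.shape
(5, 5, 5)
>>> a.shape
(29, 5)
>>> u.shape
(29, 5, 5)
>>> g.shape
(5, 5)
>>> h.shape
(5,)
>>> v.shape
(29, 5)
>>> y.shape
(5, 5)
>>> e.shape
(5, 11)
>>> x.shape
(5, 11)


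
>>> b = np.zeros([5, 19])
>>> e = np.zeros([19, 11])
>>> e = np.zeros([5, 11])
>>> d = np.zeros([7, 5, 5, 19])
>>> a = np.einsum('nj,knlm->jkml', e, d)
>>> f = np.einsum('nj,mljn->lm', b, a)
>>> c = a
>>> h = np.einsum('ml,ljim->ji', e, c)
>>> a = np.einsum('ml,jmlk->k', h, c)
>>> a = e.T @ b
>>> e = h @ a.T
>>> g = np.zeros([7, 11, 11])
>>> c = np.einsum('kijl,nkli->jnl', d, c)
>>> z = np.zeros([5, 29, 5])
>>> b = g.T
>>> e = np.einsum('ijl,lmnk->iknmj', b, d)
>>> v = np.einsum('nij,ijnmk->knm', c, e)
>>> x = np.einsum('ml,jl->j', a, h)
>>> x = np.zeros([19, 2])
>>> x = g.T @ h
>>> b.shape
(11, 11, 7)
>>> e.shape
(11, 19, 5, 5, 11)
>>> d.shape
(7, 5, 5, 19)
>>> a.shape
(11, 19)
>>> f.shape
(7, 11)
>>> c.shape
(5, 11, 19)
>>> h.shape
(7, 19)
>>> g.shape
(7, 11, 11)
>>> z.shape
(5, 29, 5)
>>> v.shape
(11, 5, 5)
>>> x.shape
(11, 11, 19)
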